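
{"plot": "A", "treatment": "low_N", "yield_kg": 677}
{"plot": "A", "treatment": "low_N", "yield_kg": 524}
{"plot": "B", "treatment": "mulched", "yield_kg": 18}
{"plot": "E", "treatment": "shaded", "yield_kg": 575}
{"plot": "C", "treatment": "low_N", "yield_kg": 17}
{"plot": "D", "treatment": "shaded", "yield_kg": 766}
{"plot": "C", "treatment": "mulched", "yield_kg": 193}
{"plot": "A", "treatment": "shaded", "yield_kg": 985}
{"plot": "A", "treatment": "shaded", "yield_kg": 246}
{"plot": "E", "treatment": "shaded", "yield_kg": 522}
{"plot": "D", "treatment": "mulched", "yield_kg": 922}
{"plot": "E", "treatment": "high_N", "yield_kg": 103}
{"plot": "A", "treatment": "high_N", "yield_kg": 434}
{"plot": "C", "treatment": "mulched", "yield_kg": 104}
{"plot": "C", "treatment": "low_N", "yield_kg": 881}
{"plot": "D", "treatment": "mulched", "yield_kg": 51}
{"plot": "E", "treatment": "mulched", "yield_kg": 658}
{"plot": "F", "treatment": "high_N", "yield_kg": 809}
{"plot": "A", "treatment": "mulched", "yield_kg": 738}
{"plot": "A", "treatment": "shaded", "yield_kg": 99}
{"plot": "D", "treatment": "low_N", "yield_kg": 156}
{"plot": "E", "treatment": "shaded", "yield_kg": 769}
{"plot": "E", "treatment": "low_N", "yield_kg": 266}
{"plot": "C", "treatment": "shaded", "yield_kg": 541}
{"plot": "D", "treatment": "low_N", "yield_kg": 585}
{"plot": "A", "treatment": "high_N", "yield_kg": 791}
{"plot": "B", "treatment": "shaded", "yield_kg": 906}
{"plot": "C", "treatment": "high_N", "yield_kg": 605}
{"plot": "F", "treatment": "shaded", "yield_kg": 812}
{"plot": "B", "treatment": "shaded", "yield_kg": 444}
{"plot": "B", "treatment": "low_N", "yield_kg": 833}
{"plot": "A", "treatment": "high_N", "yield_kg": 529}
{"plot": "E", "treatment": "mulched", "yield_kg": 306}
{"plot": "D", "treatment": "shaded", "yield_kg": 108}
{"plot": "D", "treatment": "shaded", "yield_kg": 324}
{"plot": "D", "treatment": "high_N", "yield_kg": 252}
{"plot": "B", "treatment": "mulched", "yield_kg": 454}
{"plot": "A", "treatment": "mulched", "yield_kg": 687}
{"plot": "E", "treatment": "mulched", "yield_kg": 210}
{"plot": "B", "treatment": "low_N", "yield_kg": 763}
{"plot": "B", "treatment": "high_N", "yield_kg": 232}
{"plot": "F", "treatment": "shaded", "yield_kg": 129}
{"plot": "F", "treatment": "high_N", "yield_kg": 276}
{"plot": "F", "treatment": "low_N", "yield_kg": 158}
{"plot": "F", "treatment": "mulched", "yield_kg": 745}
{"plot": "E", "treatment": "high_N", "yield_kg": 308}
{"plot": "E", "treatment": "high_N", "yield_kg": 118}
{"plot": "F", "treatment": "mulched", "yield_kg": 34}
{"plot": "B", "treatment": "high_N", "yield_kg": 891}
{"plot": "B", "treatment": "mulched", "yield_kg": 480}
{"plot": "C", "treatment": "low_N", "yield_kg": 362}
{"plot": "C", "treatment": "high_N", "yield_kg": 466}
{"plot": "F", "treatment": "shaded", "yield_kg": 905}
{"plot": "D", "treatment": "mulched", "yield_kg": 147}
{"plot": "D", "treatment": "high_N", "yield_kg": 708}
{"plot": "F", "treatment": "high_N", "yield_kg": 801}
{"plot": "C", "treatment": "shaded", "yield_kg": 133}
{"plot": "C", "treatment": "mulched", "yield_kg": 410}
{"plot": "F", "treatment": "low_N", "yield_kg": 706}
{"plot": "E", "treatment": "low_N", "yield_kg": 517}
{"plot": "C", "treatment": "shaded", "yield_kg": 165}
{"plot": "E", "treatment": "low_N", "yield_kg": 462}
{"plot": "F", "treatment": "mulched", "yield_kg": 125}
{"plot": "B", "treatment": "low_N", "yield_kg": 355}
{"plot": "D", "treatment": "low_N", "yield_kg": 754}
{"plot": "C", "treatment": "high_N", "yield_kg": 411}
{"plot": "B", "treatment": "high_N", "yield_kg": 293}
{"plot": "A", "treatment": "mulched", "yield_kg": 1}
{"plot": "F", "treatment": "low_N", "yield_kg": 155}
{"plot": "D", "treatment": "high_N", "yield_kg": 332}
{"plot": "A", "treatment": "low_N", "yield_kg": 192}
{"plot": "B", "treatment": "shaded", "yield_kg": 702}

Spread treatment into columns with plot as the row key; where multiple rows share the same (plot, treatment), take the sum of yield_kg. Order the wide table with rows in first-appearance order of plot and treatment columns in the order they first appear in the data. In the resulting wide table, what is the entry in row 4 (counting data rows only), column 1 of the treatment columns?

1260

With rows in first-appearance order of plot, row 4 is plot=C. treatment columns in first-appearance order: low_N, mulched, shaded, high_N; column 1 is low_N.
Long rows with plot=C, treatment=low_N: 17 + 881 + 362 = 1260.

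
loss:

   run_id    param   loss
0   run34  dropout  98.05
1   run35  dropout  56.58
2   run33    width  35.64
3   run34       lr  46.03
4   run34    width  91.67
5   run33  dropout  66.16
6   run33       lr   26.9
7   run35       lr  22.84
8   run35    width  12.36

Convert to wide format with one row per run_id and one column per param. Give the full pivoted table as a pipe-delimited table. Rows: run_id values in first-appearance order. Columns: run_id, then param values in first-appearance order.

Columns: run_id plus the 3 distinct param values (dropout, width, lr).
For example, row run34 column dropout takes loss=98.05 from the long row (run34, dropout).

| run_id | dropout | width | lr |
| run34 | 98.05 | 91.67 | 46.03 |
| run35 | 56.58 | 12.36 | 22.84 |
| run33 | 66.16 | 35.64 | 26.9 |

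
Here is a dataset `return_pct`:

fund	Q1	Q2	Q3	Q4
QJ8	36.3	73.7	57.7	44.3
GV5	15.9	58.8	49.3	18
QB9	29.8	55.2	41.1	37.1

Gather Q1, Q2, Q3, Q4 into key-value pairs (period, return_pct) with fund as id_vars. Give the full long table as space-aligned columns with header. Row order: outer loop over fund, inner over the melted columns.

fund  period  return_pct
QJ8   Q1      36.3      
QJ8   Q2      73.7      
QJ8   Q3      57.7      
QJ8   Q4      44.3      
GV5   Q1      15.9      
GV5   Q2      58.8      
GV5   Q3      49.3      
GV5   Q4      18        
QB9   Q1      29.8      
QB9   Q2      55.2      
QB9   Q3      41.1      
QB9   Q4      37.1      

Each (fund, column) pair becomes one row: 3 × 4 = 12 rows.
For example, (QJ8, Q1) → return_pct=36.3.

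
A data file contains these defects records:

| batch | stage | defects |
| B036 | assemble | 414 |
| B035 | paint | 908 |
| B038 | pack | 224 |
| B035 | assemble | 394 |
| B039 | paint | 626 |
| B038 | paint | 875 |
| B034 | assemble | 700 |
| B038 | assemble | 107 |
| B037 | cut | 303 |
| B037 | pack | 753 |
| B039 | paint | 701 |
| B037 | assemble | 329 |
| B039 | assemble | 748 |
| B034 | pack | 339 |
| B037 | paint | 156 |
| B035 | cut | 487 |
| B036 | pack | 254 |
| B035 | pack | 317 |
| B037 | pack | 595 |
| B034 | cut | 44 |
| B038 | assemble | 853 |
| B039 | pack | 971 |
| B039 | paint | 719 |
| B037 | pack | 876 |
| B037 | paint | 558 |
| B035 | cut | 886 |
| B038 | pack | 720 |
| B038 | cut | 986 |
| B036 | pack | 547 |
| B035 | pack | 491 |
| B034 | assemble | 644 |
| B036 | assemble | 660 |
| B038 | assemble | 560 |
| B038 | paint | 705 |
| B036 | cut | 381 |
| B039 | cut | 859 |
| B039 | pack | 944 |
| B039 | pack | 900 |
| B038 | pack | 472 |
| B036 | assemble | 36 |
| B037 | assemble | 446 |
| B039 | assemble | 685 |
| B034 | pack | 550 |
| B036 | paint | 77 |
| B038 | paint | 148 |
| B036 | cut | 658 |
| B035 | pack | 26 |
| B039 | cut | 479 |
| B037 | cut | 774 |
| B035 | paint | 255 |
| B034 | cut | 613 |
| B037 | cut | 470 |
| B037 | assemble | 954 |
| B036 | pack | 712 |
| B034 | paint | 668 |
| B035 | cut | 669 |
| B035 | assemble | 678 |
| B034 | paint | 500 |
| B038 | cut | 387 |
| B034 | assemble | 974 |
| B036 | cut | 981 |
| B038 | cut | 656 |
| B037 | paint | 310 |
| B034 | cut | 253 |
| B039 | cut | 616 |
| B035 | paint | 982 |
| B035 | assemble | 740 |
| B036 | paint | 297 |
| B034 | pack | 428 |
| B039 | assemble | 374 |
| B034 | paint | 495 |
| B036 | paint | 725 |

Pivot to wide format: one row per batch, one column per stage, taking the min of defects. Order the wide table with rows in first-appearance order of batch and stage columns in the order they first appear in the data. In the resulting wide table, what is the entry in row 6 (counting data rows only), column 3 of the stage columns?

595

With rows in first-appearance order of batch, row 6 is batch=B037. stage columns in first-appearance order: assemble, paint, pack, cut; column 3 is pack.
Long rows with batch=B037, stage=pack: min(753, 595, 876) = 595.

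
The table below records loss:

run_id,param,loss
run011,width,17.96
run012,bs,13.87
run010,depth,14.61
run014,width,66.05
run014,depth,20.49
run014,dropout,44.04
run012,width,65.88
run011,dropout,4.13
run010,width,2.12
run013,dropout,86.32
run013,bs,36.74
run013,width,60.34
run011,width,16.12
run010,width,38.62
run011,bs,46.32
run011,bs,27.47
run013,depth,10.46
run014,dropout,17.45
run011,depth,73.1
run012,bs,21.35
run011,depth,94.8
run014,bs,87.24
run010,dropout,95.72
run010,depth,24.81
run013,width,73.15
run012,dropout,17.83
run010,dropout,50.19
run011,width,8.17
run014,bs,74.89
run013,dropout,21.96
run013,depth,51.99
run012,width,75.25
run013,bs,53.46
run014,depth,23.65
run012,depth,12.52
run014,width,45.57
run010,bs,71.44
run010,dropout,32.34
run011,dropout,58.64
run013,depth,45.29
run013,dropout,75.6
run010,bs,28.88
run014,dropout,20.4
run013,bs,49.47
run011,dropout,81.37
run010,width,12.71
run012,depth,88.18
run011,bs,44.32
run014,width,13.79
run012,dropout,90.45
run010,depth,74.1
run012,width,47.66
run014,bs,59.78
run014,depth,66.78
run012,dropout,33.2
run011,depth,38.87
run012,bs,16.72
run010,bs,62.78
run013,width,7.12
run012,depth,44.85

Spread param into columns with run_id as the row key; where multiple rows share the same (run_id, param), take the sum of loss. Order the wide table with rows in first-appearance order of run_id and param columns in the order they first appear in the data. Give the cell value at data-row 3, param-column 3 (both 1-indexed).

With rows in first-appearance order of run_id, row 3 is run_id=run010. param columns in first-appearance order: width, bs, depth, dropout; column 3 is depth.
Long rows with run_id=run010, param=depth: 14.61 + 24.81 + 74.1 = 113.52.

113.52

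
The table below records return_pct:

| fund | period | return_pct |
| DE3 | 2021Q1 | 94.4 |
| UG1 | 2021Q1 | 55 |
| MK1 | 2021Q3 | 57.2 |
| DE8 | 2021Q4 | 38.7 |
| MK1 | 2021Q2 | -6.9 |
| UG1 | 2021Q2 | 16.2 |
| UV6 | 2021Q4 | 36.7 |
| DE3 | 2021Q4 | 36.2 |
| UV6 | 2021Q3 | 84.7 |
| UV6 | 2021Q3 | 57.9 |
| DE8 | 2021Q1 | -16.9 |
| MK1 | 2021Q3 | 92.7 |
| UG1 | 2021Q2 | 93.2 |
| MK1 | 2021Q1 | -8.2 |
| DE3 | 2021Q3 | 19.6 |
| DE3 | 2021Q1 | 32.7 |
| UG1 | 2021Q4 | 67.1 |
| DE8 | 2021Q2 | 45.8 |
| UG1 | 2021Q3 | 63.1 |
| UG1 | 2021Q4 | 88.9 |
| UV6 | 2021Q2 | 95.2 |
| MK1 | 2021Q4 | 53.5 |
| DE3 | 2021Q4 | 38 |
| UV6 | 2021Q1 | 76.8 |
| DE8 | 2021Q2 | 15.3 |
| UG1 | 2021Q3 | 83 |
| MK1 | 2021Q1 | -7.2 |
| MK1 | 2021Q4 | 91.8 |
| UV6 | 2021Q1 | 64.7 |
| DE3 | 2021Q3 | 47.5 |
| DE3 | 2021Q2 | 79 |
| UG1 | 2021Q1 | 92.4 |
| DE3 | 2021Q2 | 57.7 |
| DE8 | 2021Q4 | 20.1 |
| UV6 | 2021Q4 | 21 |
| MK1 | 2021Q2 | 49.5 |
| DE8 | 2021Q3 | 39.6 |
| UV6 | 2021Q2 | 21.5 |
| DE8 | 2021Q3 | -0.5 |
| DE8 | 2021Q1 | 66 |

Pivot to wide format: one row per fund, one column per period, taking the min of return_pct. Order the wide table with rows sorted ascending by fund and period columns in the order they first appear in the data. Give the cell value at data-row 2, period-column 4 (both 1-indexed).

15.3

With rows sorted ascending by fund, row 2 is fund=DE8. period columns in first-appearance order: 2021Q1, 2021Q3, 2021Q4, 2021Q2; column 4 is 2021Q2.
Long rows with fund=DE8, period=2021Q2: min(45.8, 15.3) = 15.3.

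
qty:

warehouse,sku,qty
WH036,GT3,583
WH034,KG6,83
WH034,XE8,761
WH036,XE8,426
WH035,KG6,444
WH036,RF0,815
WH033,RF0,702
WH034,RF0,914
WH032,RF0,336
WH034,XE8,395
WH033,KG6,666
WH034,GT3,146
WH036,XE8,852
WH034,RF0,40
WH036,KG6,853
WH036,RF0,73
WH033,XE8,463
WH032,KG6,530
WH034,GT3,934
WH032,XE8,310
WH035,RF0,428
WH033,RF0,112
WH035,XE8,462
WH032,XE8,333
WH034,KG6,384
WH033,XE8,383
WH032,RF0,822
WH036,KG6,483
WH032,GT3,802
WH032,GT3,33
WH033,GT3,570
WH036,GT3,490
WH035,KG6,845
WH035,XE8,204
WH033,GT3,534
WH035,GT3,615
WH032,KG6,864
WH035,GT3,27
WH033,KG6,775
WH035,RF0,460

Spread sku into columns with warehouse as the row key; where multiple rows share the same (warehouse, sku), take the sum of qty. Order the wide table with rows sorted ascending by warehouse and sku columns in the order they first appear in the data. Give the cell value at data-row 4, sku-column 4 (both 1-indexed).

888

With rows sorted ascending by warehouse, row 4 is warehouse=WH035. sku columns in first-appearance order: GT3, KG6, XE8, RF0; column 4 is RF0.
Long rows with warehouse=WH035, sku=RF0: 428 + 460 = 888.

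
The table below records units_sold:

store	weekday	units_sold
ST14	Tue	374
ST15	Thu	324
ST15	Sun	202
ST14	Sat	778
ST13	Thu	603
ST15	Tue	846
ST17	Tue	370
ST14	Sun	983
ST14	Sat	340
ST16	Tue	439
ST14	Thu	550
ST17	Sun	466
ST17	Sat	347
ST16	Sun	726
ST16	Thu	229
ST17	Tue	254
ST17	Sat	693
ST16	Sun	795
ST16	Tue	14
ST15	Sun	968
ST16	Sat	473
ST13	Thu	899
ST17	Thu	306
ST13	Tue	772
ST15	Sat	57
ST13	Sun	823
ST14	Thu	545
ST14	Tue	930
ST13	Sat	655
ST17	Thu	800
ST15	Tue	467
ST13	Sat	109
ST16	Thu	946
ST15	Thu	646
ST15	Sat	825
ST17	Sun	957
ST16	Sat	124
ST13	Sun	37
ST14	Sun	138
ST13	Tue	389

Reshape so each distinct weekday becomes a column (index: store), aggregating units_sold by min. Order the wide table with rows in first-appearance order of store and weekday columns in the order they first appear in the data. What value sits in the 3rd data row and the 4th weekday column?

With rows in first-appearance order of store, row 3 is store=ST13. weekday columns in first-appearance order: Tue, Thu, Sun, Sat; column 4 is Sat.
Long rows with store=ST13, weekday=Sat: min(655, 109) = 109.

109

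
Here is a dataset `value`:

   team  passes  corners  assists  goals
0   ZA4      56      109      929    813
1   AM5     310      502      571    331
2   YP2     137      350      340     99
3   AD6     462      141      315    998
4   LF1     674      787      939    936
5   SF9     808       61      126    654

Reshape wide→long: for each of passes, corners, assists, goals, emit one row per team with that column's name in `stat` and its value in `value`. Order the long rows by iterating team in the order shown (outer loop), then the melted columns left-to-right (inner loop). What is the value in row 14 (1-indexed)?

141

24 rows total (6 × 4). Row 14: index ⌊(14-1)/4⌋ = 3 into team → AD6; (14-1) mod 4 = 1 into the melted columns → corners.
So row 14 is (AD6, corners, 141); value = 141.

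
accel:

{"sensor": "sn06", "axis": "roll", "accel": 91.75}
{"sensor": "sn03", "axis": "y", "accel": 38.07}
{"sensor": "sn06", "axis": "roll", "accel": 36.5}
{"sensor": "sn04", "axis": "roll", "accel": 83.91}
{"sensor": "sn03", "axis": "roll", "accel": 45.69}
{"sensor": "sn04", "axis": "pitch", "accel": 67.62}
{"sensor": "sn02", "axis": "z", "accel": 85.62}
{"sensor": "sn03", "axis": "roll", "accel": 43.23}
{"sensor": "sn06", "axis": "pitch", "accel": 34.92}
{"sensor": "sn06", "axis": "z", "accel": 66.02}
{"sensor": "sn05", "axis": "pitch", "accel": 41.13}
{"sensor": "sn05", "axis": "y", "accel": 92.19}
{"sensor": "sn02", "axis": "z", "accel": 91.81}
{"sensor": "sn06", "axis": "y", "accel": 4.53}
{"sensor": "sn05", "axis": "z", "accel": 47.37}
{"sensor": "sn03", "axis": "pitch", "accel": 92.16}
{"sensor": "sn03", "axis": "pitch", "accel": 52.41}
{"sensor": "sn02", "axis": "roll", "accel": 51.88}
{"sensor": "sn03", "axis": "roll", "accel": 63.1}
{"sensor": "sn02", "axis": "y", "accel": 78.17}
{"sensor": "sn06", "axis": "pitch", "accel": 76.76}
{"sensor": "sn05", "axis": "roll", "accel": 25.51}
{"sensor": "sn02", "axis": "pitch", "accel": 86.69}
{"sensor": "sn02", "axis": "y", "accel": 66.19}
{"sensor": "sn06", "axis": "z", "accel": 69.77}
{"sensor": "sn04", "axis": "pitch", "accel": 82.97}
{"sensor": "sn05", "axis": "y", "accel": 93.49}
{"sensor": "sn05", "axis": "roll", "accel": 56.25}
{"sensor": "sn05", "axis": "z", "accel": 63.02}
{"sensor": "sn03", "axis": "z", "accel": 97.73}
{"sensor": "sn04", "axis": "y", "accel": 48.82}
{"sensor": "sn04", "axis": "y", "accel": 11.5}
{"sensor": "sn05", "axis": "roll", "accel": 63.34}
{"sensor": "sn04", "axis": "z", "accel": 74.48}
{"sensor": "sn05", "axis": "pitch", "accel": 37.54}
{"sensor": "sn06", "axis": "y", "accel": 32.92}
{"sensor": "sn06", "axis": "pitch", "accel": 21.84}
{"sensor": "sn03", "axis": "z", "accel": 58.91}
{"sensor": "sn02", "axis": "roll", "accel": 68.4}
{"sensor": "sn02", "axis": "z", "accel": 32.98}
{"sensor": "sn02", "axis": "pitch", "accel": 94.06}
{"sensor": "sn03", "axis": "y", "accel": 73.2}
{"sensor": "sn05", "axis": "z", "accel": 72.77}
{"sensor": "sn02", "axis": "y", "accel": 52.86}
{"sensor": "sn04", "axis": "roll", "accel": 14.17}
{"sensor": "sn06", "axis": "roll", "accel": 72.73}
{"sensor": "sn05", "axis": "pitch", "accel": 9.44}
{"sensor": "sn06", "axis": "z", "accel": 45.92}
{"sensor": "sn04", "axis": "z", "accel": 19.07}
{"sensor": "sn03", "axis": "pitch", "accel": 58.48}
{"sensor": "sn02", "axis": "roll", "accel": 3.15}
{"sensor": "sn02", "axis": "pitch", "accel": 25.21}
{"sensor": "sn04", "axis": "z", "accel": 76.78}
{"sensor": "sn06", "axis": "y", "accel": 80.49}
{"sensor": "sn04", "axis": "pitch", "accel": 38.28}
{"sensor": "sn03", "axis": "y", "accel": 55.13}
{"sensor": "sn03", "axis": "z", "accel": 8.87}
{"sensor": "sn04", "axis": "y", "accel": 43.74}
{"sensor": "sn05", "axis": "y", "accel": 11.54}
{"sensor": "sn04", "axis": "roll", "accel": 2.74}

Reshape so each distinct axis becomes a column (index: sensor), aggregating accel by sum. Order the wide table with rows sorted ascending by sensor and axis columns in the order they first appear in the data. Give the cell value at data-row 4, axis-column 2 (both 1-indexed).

197.22

With rows sorted ascending by sensor, row 4 is sensor=sn05. axis columns in first-appearance order: roll, y, pitch, z; column 2 is y.
Long rows with sensor=sn05, axis=y: 92.19 + 93.49 + 11.54 = 197.22.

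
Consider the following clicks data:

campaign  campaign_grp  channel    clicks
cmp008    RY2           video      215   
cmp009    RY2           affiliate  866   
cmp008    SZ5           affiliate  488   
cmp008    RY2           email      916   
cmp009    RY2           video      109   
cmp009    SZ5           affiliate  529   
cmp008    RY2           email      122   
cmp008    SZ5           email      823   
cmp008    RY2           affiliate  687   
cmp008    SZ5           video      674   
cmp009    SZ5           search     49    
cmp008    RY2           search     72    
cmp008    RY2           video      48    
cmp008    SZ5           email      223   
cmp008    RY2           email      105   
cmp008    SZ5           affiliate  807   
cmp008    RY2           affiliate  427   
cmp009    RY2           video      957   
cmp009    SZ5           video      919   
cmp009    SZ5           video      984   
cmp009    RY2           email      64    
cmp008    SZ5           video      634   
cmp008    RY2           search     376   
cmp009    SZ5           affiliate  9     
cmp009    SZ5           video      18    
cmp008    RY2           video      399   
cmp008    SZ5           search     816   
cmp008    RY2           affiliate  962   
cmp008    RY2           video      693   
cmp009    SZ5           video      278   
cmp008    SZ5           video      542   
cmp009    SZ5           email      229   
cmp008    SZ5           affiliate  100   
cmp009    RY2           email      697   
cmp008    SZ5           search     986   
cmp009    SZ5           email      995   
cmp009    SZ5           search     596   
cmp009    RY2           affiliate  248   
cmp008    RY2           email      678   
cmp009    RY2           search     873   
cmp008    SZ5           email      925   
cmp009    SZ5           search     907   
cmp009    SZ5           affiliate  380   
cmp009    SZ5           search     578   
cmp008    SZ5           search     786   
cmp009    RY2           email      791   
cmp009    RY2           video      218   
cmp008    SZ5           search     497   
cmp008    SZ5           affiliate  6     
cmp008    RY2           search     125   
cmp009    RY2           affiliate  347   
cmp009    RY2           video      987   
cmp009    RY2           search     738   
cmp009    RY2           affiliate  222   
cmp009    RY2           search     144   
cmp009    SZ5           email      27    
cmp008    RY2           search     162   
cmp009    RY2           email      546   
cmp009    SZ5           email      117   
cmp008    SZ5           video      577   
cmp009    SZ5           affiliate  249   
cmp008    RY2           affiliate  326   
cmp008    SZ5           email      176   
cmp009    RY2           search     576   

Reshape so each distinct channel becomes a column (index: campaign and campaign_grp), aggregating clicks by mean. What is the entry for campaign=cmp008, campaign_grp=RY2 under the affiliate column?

600.50

Rows with campaign=cmp008, campaign_grp=RY2 and channel=affiliate: clicks values are 687, 427, 962, 326.
(687 + 427 + 962 + 326) / 4 = 600.50.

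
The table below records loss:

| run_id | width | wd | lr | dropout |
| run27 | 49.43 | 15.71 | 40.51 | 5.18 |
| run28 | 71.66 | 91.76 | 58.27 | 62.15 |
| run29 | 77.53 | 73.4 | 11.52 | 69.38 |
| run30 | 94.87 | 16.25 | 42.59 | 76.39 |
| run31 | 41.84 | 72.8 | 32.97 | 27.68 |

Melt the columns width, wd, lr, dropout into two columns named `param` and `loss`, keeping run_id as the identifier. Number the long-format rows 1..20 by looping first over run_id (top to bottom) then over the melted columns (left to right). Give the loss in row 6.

91.76

20 rows total (5 × 4). Row 6: index ⌊(6-1)/4⌋ = 1 into run_id → run28; (6-1) mod 4 = 1 into the melted columns → wd.
So row 6 is (run28, wd, 91.76); loss = 91.76.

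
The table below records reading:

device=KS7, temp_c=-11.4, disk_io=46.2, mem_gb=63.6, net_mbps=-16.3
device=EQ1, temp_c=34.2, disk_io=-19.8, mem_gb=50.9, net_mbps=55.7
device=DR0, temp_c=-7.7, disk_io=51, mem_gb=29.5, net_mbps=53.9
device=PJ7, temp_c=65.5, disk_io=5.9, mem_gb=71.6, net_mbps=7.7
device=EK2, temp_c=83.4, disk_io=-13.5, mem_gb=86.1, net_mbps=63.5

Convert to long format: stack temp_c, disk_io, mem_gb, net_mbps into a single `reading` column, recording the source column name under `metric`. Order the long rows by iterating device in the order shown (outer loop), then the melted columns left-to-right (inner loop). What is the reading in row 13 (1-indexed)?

20 rows total (5 × 4). Row 13: index ⌊(13-1)/4⌋ = 3 into device → PJ7; (13-1) mod 4 = 0 into the melted columns → temp_c.
So row 13 is (PJ7, temp_c, 65.5); reading = 65.5.

65.5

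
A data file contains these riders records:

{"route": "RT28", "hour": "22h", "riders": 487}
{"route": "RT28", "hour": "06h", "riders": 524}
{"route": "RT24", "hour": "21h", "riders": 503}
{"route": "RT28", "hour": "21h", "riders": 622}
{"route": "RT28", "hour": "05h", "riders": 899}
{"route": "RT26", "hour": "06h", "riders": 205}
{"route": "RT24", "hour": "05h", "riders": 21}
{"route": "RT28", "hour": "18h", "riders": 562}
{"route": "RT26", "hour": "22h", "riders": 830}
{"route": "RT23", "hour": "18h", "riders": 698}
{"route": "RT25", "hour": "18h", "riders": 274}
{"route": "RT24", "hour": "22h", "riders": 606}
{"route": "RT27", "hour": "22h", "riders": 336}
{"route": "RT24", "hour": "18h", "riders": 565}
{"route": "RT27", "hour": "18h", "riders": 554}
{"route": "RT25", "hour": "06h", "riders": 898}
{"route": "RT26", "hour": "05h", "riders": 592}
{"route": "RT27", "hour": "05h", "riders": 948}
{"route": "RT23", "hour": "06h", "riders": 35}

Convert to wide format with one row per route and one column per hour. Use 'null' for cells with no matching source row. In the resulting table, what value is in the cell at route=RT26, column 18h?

No long-format row has route=RT26 and hour=18h, so the cell is null.

null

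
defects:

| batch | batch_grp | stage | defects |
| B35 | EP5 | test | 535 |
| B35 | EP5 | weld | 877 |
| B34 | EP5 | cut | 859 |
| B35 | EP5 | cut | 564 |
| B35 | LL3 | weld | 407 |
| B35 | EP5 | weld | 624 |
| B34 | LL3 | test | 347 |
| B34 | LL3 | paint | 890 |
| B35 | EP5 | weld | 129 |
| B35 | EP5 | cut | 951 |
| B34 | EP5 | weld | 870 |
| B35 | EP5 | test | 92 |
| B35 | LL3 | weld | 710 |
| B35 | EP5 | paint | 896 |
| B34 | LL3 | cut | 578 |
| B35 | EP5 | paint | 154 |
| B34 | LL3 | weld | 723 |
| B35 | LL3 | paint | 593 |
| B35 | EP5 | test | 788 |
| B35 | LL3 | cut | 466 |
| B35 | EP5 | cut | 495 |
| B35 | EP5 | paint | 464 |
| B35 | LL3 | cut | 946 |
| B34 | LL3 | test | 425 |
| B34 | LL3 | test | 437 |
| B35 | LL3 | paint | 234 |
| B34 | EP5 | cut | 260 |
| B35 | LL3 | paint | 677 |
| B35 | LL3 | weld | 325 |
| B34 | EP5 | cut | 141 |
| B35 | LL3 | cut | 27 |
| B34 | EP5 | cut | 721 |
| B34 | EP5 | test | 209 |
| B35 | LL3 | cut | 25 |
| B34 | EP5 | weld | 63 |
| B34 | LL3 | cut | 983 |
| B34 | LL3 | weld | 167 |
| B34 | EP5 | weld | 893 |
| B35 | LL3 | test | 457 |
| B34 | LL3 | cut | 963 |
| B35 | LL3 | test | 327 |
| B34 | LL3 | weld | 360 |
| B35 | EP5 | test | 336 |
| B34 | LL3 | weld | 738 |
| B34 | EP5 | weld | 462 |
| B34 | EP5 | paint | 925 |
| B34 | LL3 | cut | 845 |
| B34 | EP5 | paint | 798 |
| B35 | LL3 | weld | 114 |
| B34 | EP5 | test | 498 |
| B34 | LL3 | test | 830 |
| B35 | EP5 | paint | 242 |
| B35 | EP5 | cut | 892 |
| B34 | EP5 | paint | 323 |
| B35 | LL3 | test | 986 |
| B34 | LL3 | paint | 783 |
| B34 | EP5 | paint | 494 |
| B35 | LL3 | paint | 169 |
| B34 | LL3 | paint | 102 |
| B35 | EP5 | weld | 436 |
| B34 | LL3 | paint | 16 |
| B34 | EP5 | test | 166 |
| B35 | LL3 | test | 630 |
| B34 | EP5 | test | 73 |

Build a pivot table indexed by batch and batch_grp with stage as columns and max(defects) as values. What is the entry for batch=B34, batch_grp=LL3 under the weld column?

Rows with batch=B34, batch_grp=LL3 and stage=weld: defects values are 723, 167, 360, 738.
max(723, 167, 360, 738) = 738.

738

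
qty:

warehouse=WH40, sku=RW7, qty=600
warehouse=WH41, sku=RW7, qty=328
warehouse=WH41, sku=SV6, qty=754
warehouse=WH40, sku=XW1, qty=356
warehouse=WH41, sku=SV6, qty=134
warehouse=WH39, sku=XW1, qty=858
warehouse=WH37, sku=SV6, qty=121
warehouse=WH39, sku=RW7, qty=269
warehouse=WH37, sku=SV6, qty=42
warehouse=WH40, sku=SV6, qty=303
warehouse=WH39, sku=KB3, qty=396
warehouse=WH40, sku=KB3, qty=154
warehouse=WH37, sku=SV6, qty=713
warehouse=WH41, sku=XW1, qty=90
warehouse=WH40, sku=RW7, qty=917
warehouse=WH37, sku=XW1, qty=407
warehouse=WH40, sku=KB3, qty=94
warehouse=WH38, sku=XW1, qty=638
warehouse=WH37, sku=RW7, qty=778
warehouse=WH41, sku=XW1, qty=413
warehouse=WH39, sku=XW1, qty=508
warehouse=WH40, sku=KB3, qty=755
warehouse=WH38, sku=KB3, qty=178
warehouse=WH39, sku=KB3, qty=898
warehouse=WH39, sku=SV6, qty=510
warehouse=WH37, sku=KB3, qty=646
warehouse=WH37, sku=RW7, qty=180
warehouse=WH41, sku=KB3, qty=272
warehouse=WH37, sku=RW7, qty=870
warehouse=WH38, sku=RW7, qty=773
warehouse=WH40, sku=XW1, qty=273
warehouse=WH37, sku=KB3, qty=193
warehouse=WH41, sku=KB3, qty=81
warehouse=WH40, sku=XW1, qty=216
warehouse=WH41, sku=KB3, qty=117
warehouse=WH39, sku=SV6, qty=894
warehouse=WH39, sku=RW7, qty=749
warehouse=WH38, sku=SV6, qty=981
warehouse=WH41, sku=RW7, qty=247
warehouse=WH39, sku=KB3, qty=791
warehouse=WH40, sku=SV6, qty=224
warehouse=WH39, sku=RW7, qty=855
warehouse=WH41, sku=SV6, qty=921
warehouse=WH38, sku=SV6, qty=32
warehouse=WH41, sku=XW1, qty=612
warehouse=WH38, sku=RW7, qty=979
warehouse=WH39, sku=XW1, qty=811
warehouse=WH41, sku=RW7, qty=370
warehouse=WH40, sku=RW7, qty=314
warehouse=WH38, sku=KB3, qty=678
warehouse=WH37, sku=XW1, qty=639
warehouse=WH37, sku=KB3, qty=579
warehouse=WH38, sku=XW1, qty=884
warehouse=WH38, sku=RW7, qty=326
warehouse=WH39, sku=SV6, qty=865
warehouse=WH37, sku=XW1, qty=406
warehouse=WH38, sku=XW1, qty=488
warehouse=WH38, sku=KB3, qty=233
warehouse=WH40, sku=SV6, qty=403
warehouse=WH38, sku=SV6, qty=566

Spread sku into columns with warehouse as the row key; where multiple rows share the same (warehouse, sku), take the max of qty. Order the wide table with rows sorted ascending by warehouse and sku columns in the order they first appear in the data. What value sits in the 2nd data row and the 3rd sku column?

With rows sorted ascending by warehouse, row 2 is warehouse=WH38. sku columns in first-appearance order: RW7, SV6, XW1, KB3; column 3 is XW1.
Long rows with warehouse=WH38, sku=XW1: max(638, 884, 488) = 884.

884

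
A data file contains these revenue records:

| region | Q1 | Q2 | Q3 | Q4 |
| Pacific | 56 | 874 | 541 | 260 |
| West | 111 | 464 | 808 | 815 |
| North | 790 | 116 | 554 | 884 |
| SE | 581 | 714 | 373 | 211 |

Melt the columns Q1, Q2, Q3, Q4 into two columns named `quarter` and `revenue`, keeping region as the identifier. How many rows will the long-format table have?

4 region values × 4 melted columns = 16 rows.

16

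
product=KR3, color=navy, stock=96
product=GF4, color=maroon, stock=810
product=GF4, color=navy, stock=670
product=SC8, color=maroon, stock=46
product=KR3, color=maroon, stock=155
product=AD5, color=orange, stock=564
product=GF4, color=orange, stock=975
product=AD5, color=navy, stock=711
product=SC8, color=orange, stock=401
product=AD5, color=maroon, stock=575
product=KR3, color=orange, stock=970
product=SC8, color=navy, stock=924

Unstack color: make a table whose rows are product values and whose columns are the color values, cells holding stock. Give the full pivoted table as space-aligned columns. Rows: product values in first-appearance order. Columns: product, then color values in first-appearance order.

Columns: product plus the 3 distinct color values (navy, maroon, orange).
For example, row KR3 column navy takes stock=96 from the long row (KR3, navy).

product  navy  maroon  orange
KR3      96    155     970   
GF4      670   810     975   
SC8      924   46      401   
AD5      711   575     564   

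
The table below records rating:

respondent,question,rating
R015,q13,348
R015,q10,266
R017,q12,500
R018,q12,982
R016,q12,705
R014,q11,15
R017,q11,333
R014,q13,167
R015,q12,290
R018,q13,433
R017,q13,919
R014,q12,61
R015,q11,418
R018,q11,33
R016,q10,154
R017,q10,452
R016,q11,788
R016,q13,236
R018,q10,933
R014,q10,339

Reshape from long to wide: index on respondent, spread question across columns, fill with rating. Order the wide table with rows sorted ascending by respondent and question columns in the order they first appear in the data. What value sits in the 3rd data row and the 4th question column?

788

With rows sorted ascending by respondent, row 3 is respondent=R016. question columns in first-appearance order: q13, q10, q12, q11; column 4 is q11.
Long rows with respondent=R016, question=q11: rating = 788.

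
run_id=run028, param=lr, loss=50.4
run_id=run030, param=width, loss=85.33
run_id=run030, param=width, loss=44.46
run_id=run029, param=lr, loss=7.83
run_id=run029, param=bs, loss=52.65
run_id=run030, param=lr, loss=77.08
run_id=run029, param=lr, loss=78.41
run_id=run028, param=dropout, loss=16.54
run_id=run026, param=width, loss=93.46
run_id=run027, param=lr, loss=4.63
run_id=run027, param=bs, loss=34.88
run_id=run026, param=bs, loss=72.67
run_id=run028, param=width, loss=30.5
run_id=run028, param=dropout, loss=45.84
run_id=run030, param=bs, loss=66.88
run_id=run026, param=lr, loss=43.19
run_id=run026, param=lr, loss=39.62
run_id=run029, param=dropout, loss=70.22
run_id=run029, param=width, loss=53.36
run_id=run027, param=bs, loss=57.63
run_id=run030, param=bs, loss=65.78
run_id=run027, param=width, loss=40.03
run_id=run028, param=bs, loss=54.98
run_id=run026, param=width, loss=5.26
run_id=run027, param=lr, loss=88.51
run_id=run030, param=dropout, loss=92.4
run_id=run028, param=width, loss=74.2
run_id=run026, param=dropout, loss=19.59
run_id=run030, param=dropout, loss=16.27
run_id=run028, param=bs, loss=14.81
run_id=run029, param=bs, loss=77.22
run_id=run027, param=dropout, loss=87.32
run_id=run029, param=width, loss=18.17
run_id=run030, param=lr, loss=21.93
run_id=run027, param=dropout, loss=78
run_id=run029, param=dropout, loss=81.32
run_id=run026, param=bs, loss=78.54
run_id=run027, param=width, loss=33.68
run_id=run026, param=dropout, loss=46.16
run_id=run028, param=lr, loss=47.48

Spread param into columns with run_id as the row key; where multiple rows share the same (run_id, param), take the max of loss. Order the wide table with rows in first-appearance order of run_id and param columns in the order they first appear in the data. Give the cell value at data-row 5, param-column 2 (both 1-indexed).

40.03

With rows in first-appearance order of run_id, row 5 is run_id=run027. param columns in first-appearance order: lr, width, bs, dropout; column 2 is width.
Long rows with run_id=run027, param=width: max(40.03, 33.68) = 40.03.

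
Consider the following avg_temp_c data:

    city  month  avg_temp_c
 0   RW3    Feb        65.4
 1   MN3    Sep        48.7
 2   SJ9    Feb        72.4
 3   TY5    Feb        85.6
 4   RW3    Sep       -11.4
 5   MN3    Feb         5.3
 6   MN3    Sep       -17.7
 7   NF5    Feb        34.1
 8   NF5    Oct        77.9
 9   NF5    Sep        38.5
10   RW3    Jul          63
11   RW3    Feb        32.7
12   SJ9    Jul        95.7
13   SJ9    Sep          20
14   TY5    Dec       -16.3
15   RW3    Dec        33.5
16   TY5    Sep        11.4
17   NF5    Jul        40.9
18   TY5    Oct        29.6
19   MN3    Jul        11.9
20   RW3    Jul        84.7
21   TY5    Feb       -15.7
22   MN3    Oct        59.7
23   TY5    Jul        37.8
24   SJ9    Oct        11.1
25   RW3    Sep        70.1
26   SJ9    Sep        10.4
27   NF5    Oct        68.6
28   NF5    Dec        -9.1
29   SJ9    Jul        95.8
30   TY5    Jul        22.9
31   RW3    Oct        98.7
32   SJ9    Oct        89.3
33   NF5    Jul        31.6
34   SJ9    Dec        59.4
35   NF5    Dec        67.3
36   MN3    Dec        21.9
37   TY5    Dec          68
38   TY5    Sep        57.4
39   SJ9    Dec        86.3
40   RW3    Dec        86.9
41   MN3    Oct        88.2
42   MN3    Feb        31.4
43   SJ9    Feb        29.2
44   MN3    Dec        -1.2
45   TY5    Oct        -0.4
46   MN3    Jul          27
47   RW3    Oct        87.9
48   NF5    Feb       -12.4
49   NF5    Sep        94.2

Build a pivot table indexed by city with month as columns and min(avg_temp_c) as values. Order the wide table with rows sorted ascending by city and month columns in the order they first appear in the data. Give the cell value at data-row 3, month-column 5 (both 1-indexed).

With rows sorted ascending by city, row 3 is city=RW3. month columns in first-appearance order: Feb, Sep, Oct, Jul, Dec; column 5 is Dec.
Long rows with city=RW3, month=Dec: min(33.5, 86.9) = 33.5.

33.5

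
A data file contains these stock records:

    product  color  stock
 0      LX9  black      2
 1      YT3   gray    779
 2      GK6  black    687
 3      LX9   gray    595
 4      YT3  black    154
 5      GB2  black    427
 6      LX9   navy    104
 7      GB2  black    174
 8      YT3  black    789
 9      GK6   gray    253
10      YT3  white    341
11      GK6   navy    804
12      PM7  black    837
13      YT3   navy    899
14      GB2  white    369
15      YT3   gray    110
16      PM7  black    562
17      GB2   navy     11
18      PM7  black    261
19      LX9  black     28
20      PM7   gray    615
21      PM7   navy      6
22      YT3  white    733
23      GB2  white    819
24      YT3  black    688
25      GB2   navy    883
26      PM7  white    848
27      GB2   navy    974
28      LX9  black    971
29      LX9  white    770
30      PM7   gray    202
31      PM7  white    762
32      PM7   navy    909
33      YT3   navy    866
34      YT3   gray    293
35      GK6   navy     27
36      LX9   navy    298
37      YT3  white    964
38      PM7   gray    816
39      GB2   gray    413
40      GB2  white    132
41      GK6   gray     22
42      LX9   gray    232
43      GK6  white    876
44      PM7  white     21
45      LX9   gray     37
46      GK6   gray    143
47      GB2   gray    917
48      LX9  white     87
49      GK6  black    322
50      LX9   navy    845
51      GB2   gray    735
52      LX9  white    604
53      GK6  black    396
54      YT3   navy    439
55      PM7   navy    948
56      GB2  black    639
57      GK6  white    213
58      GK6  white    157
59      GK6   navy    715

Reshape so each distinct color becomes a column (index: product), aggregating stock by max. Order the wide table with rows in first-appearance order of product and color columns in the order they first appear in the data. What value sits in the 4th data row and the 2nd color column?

With rows in first-appearance order of product, row 4 is product=GB2. color columns in first-appearance order: black, gray, navy, white; column 2 is gray.
Long rows with product=GB2, color=gray: max(413, 917, 735) = 917.

917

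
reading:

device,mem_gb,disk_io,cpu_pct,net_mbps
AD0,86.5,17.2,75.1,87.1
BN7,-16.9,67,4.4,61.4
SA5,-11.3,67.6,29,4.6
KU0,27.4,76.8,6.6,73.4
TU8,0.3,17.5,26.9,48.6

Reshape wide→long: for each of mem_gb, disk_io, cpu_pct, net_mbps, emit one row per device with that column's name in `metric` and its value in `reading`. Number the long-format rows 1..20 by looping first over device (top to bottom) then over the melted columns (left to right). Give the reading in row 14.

20 rows total (5 × 4). Row 14: index ⌊(14-1)/4⌋ = 3 into device → KU0; (14-1) mod 4 = 1 into the melted columns → disk_io.
So row 14 is (KU0, disk_io, 76.8); reading = 76.8.

76.8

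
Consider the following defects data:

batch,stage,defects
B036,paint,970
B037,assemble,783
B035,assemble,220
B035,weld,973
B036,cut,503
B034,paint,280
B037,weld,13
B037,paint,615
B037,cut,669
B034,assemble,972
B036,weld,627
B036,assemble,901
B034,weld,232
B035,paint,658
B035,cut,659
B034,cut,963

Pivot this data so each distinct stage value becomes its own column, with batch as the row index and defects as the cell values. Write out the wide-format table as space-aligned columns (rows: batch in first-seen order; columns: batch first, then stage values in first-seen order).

Columns: batch plus the 4 distinct stage values (paint, assemble, weld, cut).
For example, row B036 column paint takes defects=970 from the long row (B036, paint).

batch  paint  assemble  weld  cut
B036   970    901       627   503
B037   615    783       13    669
B035   658    220       973   659
B034   280    972       232   963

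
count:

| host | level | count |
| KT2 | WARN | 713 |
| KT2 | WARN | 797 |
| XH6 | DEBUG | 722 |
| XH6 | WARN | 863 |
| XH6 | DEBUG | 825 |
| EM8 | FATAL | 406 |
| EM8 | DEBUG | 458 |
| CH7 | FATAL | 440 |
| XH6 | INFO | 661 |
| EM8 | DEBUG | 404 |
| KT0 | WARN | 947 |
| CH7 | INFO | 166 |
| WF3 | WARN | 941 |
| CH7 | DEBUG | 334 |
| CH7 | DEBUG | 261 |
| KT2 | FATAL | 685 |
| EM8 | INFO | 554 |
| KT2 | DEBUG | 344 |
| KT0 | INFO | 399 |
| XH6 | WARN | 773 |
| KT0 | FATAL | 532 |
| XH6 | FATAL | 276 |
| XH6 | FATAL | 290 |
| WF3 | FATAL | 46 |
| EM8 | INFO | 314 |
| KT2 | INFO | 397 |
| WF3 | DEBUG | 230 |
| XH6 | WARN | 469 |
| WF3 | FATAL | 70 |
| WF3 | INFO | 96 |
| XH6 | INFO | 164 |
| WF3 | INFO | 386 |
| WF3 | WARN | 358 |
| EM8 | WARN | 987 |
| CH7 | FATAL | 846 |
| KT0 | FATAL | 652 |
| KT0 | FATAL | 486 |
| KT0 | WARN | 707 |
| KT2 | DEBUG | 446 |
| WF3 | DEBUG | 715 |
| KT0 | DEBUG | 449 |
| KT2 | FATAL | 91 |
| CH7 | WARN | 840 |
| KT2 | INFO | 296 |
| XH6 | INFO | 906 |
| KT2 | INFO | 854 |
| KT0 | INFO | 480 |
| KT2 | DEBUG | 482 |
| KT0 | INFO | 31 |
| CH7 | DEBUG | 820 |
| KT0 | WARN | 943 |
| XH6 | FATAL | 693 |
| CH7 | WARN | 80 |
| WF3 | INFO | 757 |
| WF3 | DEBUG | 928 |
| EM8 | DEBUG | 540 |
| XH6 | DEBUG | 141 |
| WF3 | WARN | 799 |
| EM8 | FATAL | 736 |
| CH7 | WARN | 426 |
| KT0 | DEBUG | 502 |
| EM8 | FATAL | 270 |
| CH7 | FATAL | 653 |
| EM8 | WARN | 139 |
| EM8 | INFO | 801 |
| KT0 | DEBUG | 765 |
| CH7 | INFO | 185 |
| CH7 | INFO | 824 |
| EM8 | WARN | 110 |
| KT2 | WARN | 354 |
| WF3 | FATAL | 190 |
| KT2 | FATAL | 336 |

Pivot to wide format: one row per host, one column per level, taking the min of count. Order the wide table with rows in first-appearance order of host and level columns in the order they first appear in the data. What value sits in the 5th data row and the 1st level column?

707

With rows in first-appearance order of host, row 5 is host=KT0. level columns in first-appearance order: WARN, DEBUG, FATAL, INFO; column 1 is WARN.
Long rows with host=KT0, level=WARN: min(947, 707, 943) = 707.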